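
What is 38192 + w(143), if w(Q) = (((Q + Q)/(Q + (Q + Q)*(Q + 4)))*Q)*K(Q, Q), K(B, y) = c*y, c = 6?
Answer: 11512028/295 ≈ 39024.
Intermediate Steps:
K(B, y) = 6*y
w(Q) = 12*Q³/(Q + 2*Q*(4 + Q)) (w(Q) = (((Q + Q)/(Q + (Q + Q)*(Q + 4)))*Q)*(6*Q) = (((2*Q)/(Q + (2*Q)*(4 + Q)))*Q)*(6*Q) = (((2*Q)/(Q + 2*Q*(4 + Q)))*Q)*(6*Q) = ((2*Q/(Q + 2*Q*(4 + Q)))*Q)*(6*Q) = (2*Q²/(Q + 2*Q*(4 + Q)))*(6*Q) = 12*Q³/(Q + 2*Q*(4 + Q)))
38192 + w(143) = 38192 + 12*143²/(9 + 2*143) = 38192 + 12*20449/(9 + 286) = 38192 + 12*20449/295 = 38192 + 12*20449*(1/295) = 38192 + 245388/295 = 11512028/295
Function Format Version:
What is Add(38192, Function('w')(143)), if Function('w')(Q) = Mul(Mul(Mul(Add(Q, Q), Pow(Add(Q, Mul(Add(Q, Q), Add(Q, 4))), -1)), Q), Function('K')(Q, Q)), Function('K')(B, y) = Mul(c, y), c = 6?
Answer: Rational(11512028, 295) ≈ 39024.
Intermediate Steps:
Function('K')(B, y) = Mul(6, y)
Function('w')(Q) = Mul(12, Pow(Q, 3), Pow(Add(Q, Mul(2, Q, Add(4, Q))), -1)) (Function('w')(Q) = Mul(Mul(Mul(Add(Q, Q), Pow(Add(Q, Mul(Add(Q, Q), Add(Q, 4))), -1)), Q), Mul(6, Q)) = Mul(Mul(Mul(Mul(2, Q), Pow(Add(Q, Mul(Mul(2, Q), Add(4, Q))), -1)), Q), Mul(6, Q)) = Mul(Mul(Mul(Mul(2, Q), Pow(Add(Q, Mul(2, Q, Add(4, Q))), -1)), Q), Mul(6, Q)) = Mul(Mul(Mul(2, Q, Pow(Add(Q, Mul(2, Q, Add(4, Q))), -1)), Q), Mul(6, Q)) = Mul(Mul(2, Pow(Q, 2), Pow(Add(Q, Mul(2, Q, Add(4, Q))), -1)), Mul(6, Q)) = Mul(12, Pow(Q, 3), Pow(Add(Q, Mul(2, Q, Add(4, Q))), -1)))
Add(38192, Function('w')(143)) = Add(38192, Mul(12, Pow(143, 2), Pow(Add(9, Mul(2, 143)), -1))) = Add(38192, Mul(12, 20449, Pow(Add(9, 286), -1))) = Add(38192, Mul(12, 20449, Pow(295, -1))) = Add(38192, Mul(12, 20449, Rational(1, 295))) = Add(38192, Rational(245388, 295)) = Rational(11512028, 295)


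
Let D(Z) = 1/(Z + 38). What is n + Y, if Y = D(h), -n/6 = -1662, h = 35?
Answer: 727957/73 ≈ 9972.0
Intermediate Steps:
D(Z) = 1/(38 + Z)
n = 9972 (n = -6*(-1662) = 9972)
Y = 1/73 (Y = 1/(38 + 35) = 1/73 ≈ 0.013699)
n + Y = 9972 + 1/73 = 727957/73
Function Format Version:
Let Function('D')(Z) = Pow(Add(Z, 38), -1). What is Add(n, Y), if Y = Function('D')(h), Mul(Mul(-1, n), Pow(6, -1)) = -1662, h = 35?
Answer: Rational(727957, 73) ≈ 9972.0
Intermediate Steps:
Function('D')(Z) = Pow(Add(38, Z), -1)
n = 9972 (n = Mul(-6, -1662) = 9972)
Y = Rational(1, 73) (Y = Pow(Add(38, 35), -1) = Pow(73, -1) = Rational(1, 73) ≈ 0.013699)
Add(n, Y) = Add(9972, Rational(1, 73)) = Rational(727957, 73)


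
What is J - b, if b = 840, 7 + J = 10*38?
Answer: -467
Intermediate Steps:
J = 373 (J = -7 + 10*38 = -7 + 380 = 373)
J - b = 373 - 1*840 = 373 - 840 = -467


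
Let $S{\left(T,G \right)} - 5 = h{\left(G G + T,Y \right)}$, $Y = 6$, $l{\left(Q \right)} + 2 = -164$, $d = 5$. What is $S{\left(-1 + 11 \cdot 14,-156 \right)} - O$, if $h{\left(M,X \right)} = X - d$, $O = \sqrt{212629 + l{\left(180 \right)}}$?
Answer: $6 - 9 \sqrt{2623} \approx -454.94$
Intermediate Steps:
$l{\left(Q \right)} = -166$ ($l{\left(Q \right)} = -2 - 164 = -166$)
$O = 9 \sqrt{2623}$ ($O = \sqrt{212629 - 166} = \sqrt{212463} = 9 \sqrt{2623} \approx 460.94$)
$h{\left(M,X \right)} = -5 + X$ ($h{\left(M,X \right)} = X - 5 = -5 + X$)
$S{\left(T,G \right)} = 6$ ($S{\left(T,G \right)} = 5 + \left(-5 + 6\right) = 5 + 1 = 6$)
$S{\left(-1 + 11 \cdot 14,-156 \right)} - O = 6 - 9 \sqrt{2623}$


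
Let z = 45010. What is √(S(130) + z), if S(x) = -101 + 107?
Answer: 2*√11254 ≈ 212.17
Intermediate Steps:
S(x) = 6
√(S(130) + z) = √(6 + 45010) = √45016 = 2*√11254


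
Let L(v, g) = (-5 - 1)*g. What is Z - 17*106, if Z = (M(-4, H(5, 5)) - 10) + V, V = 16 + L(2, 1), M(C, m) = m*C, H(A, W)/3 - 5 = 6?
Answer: -1934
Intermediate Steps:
L(v, g) = -6*g
H(A, W) = 33 (H(A, W) = 15 + 3*6 = 15 + 18 = 33)
M(C, m) = C*m
V = 10 (V = 16 - 6*1 = 16 - 6 = 10)
Z = -132 (Z = (-4*33 - 10) + 10 = (-132 - 10) + 10 = -142 + 10 = -132)
Z - 17*106 = -132 - 17*106 = -132 - 1802 = -1934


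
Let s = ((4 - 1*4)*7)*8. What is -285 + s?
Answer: -285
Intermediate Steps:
s = 0 (s = ((4 - 4)*7)*8 = (0*7)*8 = 0*8 = 0)
-285 + s = -285 + 0 = -285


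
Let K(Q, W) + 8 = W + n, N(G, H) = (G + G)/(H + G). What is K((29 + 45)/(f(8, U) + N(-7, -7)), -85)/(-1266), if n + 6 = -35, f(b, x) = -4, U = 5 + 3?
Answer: 67/633 ≈ 0.10585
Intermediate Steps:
N(G, H) = 2*G/(G + H) (N(G, H) = (2*G)/(G + H) = 2*G/(G + H))
U = 8
n = -41 (n = -6 - 35 = -41)
K(Q, W) = -49 + W (K(Q, W) = -8 + (W - 41) = -8 + (-41 + W) = -49 + W)
K((29 + 45)/(f(8, U) + N(-7, -7)), -85)/(-1266) = (-49 - 85)/(-1266) = -134*(-1/1266) = 67/633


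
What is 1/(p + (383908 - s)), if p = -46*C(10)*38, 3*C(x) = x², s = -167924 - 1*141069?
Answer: 3/1903903 ≈ 1.5757e-6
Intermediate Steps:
s = -308993 (s = -167924 - 141069 = -308993)
C(x) = x²/3
p = -174800/3 (p = -46*10²/3*38 = -46*100/3*38 = -4600/3*38 = -174800/3 ≈ -58267.)
1/(p + (383908 - s)) = 1/(-174800/3 + (383908 - 1*(-308993))) = 1/(-174800/3 + (383908 + 308993)) = 1/(-174800/3 + 692901) = 1/(1903903/3) = 3/1903903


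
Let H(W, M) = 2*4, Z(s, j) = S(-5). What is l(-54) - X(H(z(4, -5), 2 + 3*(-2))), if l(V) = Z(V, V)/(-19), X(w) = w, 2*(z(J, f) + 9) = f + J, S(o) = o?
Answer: -147/19 ≈ -7.7368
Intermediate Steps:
z(J, f) = -9 + J/2 + f/2 (z(J, f) = -9 + (f + J)/2 = -9 + (J + f)/2 = -9 + (J/2 + f/2) = -9 + J/2 + f/2)
Z(s, j) = -5
H(W, M) = 8
l(V) = 5/19 (l(V) = -5/(-19) = -5*(-1/19) = 5/19)
l(-54) - X(H(z(4, -5), 2 + 3*(-2))) = 5/19 - 1*8 = 5/19 - 8 = -147/19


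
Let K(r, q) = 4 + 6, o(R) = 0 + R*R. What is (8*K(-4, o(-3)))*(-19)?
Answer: -1520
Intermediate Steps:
o(R) = R² (o(R) = 0 + R² = R²)
K(r, q) = 10
(8*K(-4, o(-3)))*(-19) = (8*10)*(-19) = 80*(-19) = -1520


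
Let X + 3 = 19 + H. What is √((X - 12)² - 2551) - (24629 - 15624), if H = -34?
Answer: -9005 + I*√1651 ≈ -9005.0 + 40.633*I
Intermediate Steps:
X = -18 (X = -3 + (19 - 34) = -3 - 15 = -18)
√((X - 12)² - 2551) - (24629 - 15624) = √((-18 - 12)² - 2551) - (24629 - 15624) = √((-30)² - 2551) - 1*9005 = √(900 - 2551) - 9005 = √(-1651) - 9005 = I*√1651 - 9005 = -9005 + I*√1651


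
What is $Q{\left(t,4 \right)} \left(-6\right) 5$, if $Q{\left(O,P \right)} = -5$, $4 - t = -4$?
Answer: $150$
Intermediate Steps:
$t = 8$ ($t = 4 - -4 = 4 + 4 = 8$)
$Q{\left(t,4 \right)} \left(-6\right) 5 = \left(-5\right) \left(-6\right) 5 = 30 \cdot 5 = 150$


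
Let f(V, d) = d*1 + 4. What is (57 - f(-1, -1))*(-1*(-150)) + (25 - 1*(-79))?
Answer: 8204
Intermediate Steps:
f(V, d) = 4 + d (f(V, d) = d + 4 = 4 + d)
(57 - f(-1, -1))*(-1*(-150)) + (25 - 1*(-79)) = (57 - (4 - 1))*(-1*(-150)) + (25 - 1*(-79)) = (57 - 1*3)*150 + (25 + 79) = (57 - 3)*150 + 104 = 54*150 + 104 = 8100 + 104 = 8204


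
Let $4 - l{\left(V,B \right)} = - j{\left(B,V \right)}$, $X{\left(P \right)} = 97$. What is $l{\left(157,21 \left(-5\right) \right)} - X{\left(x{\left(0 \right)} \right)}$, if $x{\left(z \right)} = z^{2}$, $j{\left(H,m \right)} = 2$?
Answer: $-91$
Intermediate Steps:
$l{\left(V,B \right)} = 6$ ($l{\left(V,B \right)} = 4 - \left(-1\right) 2 = 4 - -2 = 4 + 2 = 6$)
$l{\left(157,21 \left(-5\right) \right)} - X{\left(x{\left(0 \right)} \right)} = 6 - 97 = -91$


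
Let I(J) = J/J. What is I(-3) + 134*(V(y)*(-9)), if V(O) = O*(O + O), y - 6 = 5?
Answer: -291851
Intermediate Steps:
y = 11 (y = 6 + 5 = 11)
I(J) = 1
V(O) = 2*O**2 (V(O) = O*(2*O) = 2*O**2)
I(-3) + 134*(V(y)*(-9)) = 1 + 134*((2*11**2)*(-9)) = 1 + 134*((2*121)*(-9)) = 1 + 134*(242*(-9)) = 1 + 134*(-2178) = 1 - 291852 = -291851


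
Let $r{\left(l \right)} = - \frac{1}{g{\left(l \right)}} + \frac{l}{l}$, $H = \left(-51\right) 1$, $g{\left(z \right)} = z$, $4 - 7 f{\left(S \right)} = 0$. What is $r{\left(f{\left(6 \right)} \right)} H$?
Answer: $\frac{153}{4} \approx 38.25$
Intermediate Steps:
$f{\left(S \right)} = \frac{4}{7}$ ($f{\left(S \right)} = \frac{4}{7} - 0 = \frac{4}{7} + 0 = \frac{4}{7}$)
$H = -51$
$r{\left(l \right)} = 1 - \frac{1}{l}$ ($r{\left(l \right)} = - \frac{1}{l} + \frac{l}{l} = - \frac{1}{l} + 1 = 1 - \frac{1}{l}$)
$r{\left(f{\left(6 \right)} \right)} H = \frac{-1 + \frac{4}{7}}{\frac{4}{7}} \left(-51\right) = \frac{7}{4} \left(- \frac{3}{7}\right) \left(-51\right) = \left(- \frac{3}{4}\right) \left(-51\right) = \frac{153}{4}$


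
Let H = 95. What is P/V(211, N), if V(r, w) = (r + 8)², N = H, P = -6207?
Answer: -2069/15987 ≈ -0.12942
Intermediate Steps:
N = 95
V(r, w) = (8 + r)²
P/V(211, N) = -6207/(8 + 211)² = -6207/(219²) = -6207/47961 = -6207*1/47961 = -2069/15987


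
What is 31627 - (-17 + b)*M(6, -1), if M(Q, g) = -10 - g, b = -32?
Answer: 31186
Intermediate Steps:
31627 - (-17 + b)*M(6, -1) = 31627 - (-17 - 32)*(-10 - 1*(-1)) = 31627 - (-49)*(-10 + 1) = 31627 - (-49)*(-9) = 31627 - 1*441 = 31627 - 441 = 31186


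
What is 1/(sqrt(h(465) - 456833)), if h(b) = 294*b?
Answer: -I*sqrt(320123)/320123 ≈ -0.0017674*I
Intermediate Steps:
1/(sqrt(h(465) - 456833)) = 1/(sqrt(294*465 - 456833)) = 1/(sqrt(136710 - 456833)) = 1/(sqrt(-320123)) = 1/(I*sqrt(320123)) = -I*sqrt(320123)/320123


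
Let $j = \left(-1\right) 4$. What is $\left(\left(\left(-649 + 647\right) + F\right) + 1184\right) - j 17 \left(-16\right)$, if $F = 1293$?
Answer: $1387$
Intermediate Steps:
$j = -4$
$\left(\left(\left(-649 + 647\right) + F\right) + 1184\right) - j 17 \left(-16\right) = \left(\left(\left(-649 + 647\right) + 1293\right) + 1184\right) - \left(-4\right) 17 \left(-16\right) = \left(\left(-2 + 1293\right) + 1184\right) - \left(-68\right) \left(-16\right) = \left(1291 + 1184\right) - 1088 = 2475 - 1088 = 1387$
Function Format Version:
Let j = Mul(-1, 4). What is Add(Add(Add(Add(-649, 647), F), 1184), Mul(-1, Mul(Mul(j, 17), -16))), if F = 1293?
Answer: 1387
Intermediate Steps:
j = -4
Add(Add(Add(Add(-649, 647), F), 1184), Mul(-1, Mul(Mul(j, 17), -16))) = Add(Add(Add(Add(-649, 647), 1293), 1184), Mul(-1, Mul(Mul(-4, 17), -16))) = Add(Add(Add(-2, 1293), 1184), Mul(-1, Mul(-68, -16))) = Add(Add(1291, 1184), Mul(-1, 1088)) = Add(2475, -1088) = 1387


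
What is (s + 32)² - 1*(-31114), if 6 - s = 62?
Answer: 31690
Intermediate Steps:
s = -56 (s = 6 - 1*62 = 6 - 62 = -56)
(s + 32)² - 1*(-31114) = (-56 + 32)² - 1*(-31114) = (-24)² + 31114 = 576 + 31114 = 31690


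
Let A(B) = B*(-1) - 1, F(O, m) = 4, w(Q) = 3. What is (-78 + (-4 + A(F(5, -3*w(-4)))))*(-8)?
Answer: 696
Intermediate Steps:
A(B) = -1 - B (A(B) = -B - 1 = -1 - B)
(-78 + (-4 + A(F(5, -3*w(-4)))))*(-8) = (-78 + (-4 + (-1 - 1*4)))*(-8) = (-78 + (-4 + (-1 - 4)))*(-8) = (-78 + (-4 - 5))*(-8) = (-78 - 9)*(-8) = -87*(-8) = 696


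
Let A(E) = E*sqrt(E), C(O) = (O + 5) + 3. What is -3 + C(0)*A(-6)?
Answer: -3 - 48*I*sqrt(6) ≈ -3.0 - 117.58*I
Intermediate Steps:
C(O) = 8 + O (C(O) = (5 + O) + 3 = 8 + O)
A(E) = E**(3/2)
-3 + C(0)*A(-6) = -3 + (8 + 0)*(-6)**(3/2) = -3 + 8*(-6*I*sqrt(6)) = -3 - 48*I*sqrt(6)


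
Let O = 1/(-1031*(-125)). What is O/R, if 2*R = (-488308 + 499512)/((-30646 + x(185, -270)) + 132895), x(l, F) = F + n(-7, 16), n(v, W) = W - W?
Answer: 101979/721957750 ≈ 0.00014125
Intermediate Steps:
n(v, W) = 0
x(l, F) = F (x(l, F) = F + 0 = F)
O = 1/128875 ≈ 7.7595e-6
R = 5602/101979 (R = ((-488308 + 499512)/((-30646 - 270) + 132895))/2 = (11204/(-30916 + 132895))/2 = (11204/101979)/2 = (11204*(1/101979))/2 = (1/2)*(11204/101979) = 5602/101979 ≈ 0.054933)
O/R = 1/(128875*(5602/101979)) = (1/128875)*(101979/5602) = 101979/721957750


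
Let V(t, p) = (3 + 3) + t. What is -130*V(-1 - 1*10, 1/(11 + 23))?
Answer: 650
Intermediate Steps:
V(t, p) = 6 + t
-130*V(-1 - 1*10, 1/(11 + 23)) = -130*(6 + (-1 - 1*10)) = -130*(6 + (-1 - 10)) = -130*(6 - 11) = -130*(-5) = 650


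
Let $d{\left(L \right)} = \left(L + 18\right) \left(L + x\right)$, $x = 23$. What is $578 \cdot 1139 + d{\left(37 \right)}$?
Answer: $661642$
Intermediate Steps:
$d{\left(L \right)} = \left(18 + L\right) \left(23 + L\right)$ ($d{\left(L \right)} = \left(L + 18\right) \left(L + 23\right) = \left(18 + L\right) \left(23 + L\right)$)
$578 \cdot 1139 + d{\left(37 \right)} = 578 \cdot 1139 + \left(414 + 37^{2} + 41 \cdot 37\right) = 658342 + \left(414 + 1369 + 1517\right) = 658342 + 3300 = 661642$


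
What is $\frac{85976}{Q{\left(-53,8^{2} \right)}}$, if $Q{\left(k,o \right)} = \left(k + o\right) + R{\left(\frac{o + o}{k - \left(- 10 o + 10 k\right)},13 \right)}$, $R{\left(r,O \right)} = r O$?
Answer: $\frac{96035192}{13951} \approx 6883.8$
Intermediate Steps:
$R{\left(r,O \right)} = O r$
$Q{\left(k,o \right)} = k + o + \frac{26 o}{- 9 k + 10 o}$ ($Q{\left(k,o \right)} = \left(k + o\right) + 13 \frac{o + o}{k - \left(- 10 o + 10 k\right)} = \left(k + o\right) + 13 \frac{2 o}{k - \left(- 10 o + 10 k\right)} = \left(k + o\right) + 13 \frac{2 o}{- 9 k + 10 o} = \left(k + o\right) + \frac{26 o}{- 9 k + 10 o} = k + o + \frac{26 o}{- 9 k + 10 o}$)
$\frac{85976}{Q{\left(-53,8^{2} \right)}} = \frac{85976}{\frac{1}{- 10 \cdot 8^{2} + 9 \left(-53\right)} \left(- 26 \cdot 8^{2} + \left(-53 + 8^{2}\right) \left(- 10 \cdot 8^{2} + 9 \left(-53\right)\right)\right)} = \frac{85976}{\frac{1}{\left(-10\right) 64 - 477} \left(\left(-26\right) 64 + \left(-53 + 64\right) \left(\left(-10\right) 64 - 477\right)\right)} = \frac{85976}{\frac{1}{-640 - 477} \left(-1664 + 11 \left(-640 - 477\right)\right)} = \frac{85976}{\frac{1}{-1117} \left(-1664 + 11 \left(-1117\right)\right)} = \frac{85976}{\left(- \frac{1}{1117}\right) \left(-1664 - 12287\right)} = \frac{85976}{\left(- \frac{1}{1117}\right) \left(-13951\right)} = \frac{85976}{\frac{13951}{1117}} = 85976 \cdot \frac{1117}{13951} = \frac{96035192}{13951}$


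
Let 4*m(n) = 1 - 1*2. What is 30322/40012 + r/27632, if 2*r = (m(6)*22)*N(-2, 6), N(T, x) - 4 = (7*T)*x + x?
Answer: 38454543/50255072 ≈ 0.76519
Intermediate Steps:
N(T, x) = 4 + x + 7*T*x (N(T, x) = 4 + ((7*T)*x + x) = 4 + (7*T*x + x) = 4 + (x + 7*T*x) = 4 + x + 7*T*x)
m(n) = -¼ (m(n) = (1 - 1*2)/4 = (1 - 2)/4 = (¼)*(-1) = -¼)
r = 407/2 (r = ((-¼*22)*(4 + 6 + 7*(-2)*6))/2 = (-11*(4 + 6 - 84)/2)/2 = (-11/2*(-74))/2 = (½)*407 = 407/2 ≈ 203.50)
30322/40012 + r/27632 = 30322/40012 + (407/2)/27632 = 30322*(1/40012) + (407/2)*(1/27632) = 15161/20006 + 37/5024 = 38454543/50255072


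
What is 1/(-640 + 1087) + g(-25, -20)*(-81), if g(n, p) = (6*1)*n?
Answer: 5431051/447 ≈ 12150.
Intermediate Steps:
g(n, p) = 6*n
1/(-640 + 1087) + g(-25, -20)*(-81) = 1/(-640 + 1087) + (6*(-25))*(-81) = 1/447 - 150*(-81) = 1/447 + 12150 = 5431051/447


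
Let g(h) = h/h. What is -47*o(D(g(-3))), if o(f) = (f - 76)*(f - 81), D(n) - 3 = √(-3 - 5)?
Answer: -267242 + 14194*I*√2 ≈ -2.6724e+5 + 20073.0*I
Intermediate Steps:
g(h) = 1
D(n) = 3 + 2*I*√2 (D(n) = 3 + √(-3 - 5) = 3 + √(-8) = 3 + 2*I*√2)
o(f) = (-81 + f)*(-76 + f) (o(f) = (-76 + f)*(-81 + f) = (-81 + f)*(-76 + f))
-47*o(D(g(-3))) = -47*(6156 + (3 + 2*I*√2)² - 157*(3 + 2*I*√2)) = -47*(6156 + (3 + 2*I*√2)² + (-471 - 314*I*√2)) = -47*(5685 + (3 + 2*I*√2)² - 314*I*√2) = -267195 - 47*(3 + 2*I*√2)² + 14758*I*√2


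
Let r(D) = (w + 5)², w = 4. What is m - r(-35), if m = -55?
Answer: -136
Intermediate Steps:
r(D) = 81 (r(D) = (4 + 5)² = 9² = 81)
m - r(-35) = -55 - 1*81 = -55 - 81 = -136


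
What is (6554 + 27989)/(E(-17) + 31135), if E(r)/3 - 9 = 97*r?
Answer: 34543/26215 ≈ 1.3177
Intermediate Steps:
E(r) = 27 + 291*r (E(r) = 27 + 3*(97*r) = 27 + 291*r)
(6554 + 27989)/(E(-17) + 31135) = (6554 + 27989)/((27 + 291*(-17)) + 31135) = 34543/((27 - 4947) + 31135) = 34543/(-4920 + 31135) = 34543/26215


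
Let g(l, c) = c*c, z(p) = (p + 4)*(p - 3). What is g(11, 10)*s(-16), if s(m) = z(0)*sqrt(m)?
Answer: -4800*I ≈ -4800.0*I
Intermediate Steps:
z(p) = (-3 + p)*(4 + p) (z(p) = (4 + p)*(-3 + p) = (-3 + p)*(4 + p))
s(m) = -12*sqrt(m) (s(m) = (-12 + 0 + 0**2)*sqrt(m) = (-12 + 0 + 0)*sqrt(m) = -12*sqrt(m))
g(l, c) = c**2
g(11, 10)*s(-16) = 10**2*(-48*I) = 100*(-48*I) = -4800*I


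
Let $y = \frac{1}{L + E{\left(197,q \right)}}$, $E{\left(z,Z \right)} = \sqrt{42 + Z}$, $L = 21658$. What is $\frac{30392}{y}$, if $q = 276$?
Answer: $658229936 + 30392 \sqrt{318} \approx 6.5877 \cdot 10^{8}$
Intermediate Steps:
$y = \frac{1}{21658 + \sqrt{318}}$ ($y = \frac{1}{21658 + \sqrt{42 + 276}} = \frac{1}{21658 + \sqrt{318}} \approx 4.6134 \cdot 10^{-5}$)
$\frac{30392}{y} = \frac{30392}{\frac{10829}{234534323} - \frac{\sqrt{318}}{469068646}}$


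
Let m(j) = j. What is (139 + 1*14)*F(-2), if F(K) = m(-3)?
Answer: -459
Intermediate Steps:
F(K) = -3
(139 + 1*14)*F(-2) = (139 + 1*14)*(-3) = (139 + 14)*(-3) = 153*(-3) = -459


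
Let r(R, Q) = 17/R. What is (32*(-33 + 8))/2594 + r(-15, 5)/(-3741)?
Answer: -22423951/72781155 ≈ -0.30810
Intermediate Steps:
(32*(-33 + 8))/2594 + r(-15, 5)/(-3741) = (32*(-33 + 8))/2594 + (17/(-15))/(-3741) = (32*(-25))*(1/2594) + (17*(-1/15))*(-1/3741) = -800*1/2594 - 17/15*(-1/3741) = -400/1297 + 17/56115 = -22423951/72781155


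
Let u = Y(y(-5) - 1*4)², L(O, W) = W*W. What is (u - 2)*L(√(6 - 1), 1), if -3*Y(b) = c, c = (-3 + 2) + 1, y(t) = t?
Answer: -2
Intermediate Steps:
c = 0 (c = -1 + 1 = 0)
Y(b) = 0 (Y(b) = -⅓*0 = 0)
L(O, W) = W²
u = 0 (u = 0² = 0)
(u - 2)*L(√(6 - 1), 1) = (0 - 2)*1² = -2*1 = -2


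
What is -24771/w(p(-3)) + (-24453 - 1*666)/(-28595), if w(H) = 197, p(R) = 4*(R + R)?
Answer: -703378302/5633215 ≈ -124.86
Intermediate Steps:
p(R) = 8*R (p(R) = 4*(2*R) = 8*R)
-24771/w(p(-3)) + (-24453 - 1*666)/(-28595) = -24771/197 + (-24453 - 1*666)/(-28595) = -24771*1/197 + (-24453 - 666)*(-1/28595) = -24771/197 - 25119*(-1/28595) = -24771/197 + 25119/28595 = -703378302/5633215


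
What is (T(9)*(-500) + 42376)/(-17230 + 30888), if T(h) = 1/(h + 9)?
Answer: 190567/61461 ≈ 3.1006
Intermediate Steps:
T(h) = 1/(9 + h)
(T(9)*(-500) + 42376)/(-17230 + 30888) = (-500/(9 + 9) + 42376)/(-17230 + 30888) = (-500/18 + 42376)/13658 = ((1/18)*(-500) + 42376)*(1/13658) = (-250/9 + 42376)*(1/13658) = (381134/9)*(1/13658) = 190567/61461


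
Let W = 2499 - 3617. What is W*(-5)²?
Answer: -27950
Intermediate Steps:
W = -1118
W*(-5)² = -1118*(-5)² = -1118*25 = -27950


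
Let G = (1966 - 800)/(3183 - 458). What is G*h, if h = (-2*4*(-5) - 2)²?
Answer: 1683704/2725 ≈ 617.87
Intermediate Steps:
G = 1166/2725 ≈ 0.42789
h = 1444 (h = (-8*(-5) - 2)² = (40 - 2)² = 38² = 1444)
G*h = (1166/2725)*1444 = 1683704/2725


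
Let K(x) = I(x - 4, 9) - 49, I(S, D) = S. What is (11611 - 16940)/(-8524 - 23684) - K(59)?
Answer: -187919/32208 ≈ -5.8345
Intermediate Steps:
K(x) = -53 + x (K(x) = (x - 4) - 49 = (-4 + x) - 49 = -53 + x)
(11611 - 16940)/(-8524 - 23684) - K(59) = (11611 - 16940)/(-8524 - 23684) - (-53 + 59) = -5329/(-32208) - 1*6 = -5329*(-1/32208) - 6 = 5329/32208 - 6 = -187919/32208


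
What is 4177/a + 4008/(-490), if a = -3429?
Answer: -7895081/840105 ≈ -9.3977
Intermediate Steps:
4177/a + 4008/(-490) = 4177/(-3429) + 4008/(-490) = 4177*(-1/3429) + 4008*(-1/490) = -4177/3429 - 2004/245 = -7895081/840105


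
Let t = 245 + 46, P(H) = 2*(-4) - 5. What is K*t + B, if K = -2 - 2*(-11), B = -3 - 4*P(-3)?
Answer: 5869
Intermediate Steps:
P(H) = -13 (P(H) = -8 - 5 = -13)
t = 291
B = 49 (B = -3 - 4*(-13) = -3 + 52 = 49)
K = 20 (K = -2 + 22 = 20)
K*t + B = 20*291 + 49 = 5820 + 49 = 5869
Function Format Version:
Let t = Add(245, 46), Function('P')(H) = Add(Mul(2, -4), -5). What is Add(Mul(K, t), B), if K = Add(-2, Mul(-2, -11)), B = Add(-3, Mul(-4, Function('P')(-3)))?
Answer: 5869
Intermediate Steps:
Function('P')(H) = -13 (Function('P')(H) = Add(-8, -5) = -13)
t = 291
B = 49 (B = Add(-3, Mul(-4, -13)) = Add(-3, 52) = 49)
K = 20 (K = Add(-2, 22) = 20)
Add(Mul(K, t), B) = Add(Mul(20, 291), 49) = Add(5820, 49) = 5869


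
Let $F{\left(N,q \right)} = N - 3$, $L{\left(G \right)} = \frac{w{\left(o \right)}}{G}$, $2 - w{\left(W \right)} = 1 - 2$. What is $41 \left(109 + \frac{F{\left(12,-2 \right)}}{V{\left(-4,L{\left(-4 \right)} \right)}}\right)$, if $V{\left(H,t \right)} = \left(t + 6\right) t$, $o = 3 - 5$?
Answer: $\frac{30627}{7} \approx 4375.3$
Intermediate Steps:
$o = -2$
$w{\left(W \right)} = 3$ ($w{\left(W \right)} = 2 - \left(1 - 2\right) = 2 - -1 = 2 + 1 = 3$)
$L{\left(G \right)} = \frac{3}{G}$
$F{\left(N,q \right)} = -3 + N$ ($F{\left(N,q \right)} = N - 3 = -3 + N$)
$V{\left(H,t \right)} = t \left(6 + t\right)$ ($V{\left(H,t \right)} = \left(6 + t\right) t = t \left(6 + t\right)$)
$41 \left(109 + \frac{F{\left(12,-2 \right)}}{V{\left(-4,L{\left(-4 \right)} \right)}}\right) = 41 \left(109 + \frac{-3 + 12}{\frac{3}{-4} \left(6 + \frac{3}{-4}\right)}\right) = 41 \left(109 + \frac{9}{3 \left(- \frac{1}{4}\right) \left(6 + 3 \left(- \frac{1}{4}\right)\right)}\right) = 41 \left(109 + \frac{9}{\left(- \frac{3}{4}\right) \left(6 - \frac{3}{4}\right)}\right) = 41 \left(109 + \frac{9}{\left(- \frac{3}{4}\right) \frac{21}{4}}\right) = 41 \left(109 + \frac{9}{- \frac{63}{16}}\right) = 41 \left(109 + 9 \left(- \frac{16}{63}\right)\right) = 41 \left(109 - \frac{16}{7}\right) = 41 \cdot \frac{747}{7} = \frac{30627}{7}$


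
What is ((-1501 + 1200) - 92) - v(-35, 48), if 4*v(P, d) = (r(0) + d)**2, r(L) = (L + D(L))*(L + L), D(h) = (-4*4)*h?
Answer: -969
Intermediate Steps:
D(h) = -16*h
r(L) = -30*L**2 (r(L) = (L - 16*L)*(L + L) = (-15*L)*(2*L) = -30*L**2)
v(P, d) = d**2/4 (v(P, d) = (-30*0**2 + d)**2/4 = (-30*0 + d)**2/4 = (0 + d)**2/4 = d**2/4)
((-1501 + 1200) - 92) - v(-35, 48) = ((-1501 + 1200) - 92) - 48**2/4 = (-301 - 92) - 2304/4 = -393 - 1*576 = -393 - 576 = -969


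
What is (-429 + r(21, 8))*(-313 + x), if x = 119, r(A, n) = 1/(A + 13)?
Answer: 1414745/17 ≈ 83220.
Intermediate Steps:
r(A, n) = 1/(13 + A)
(-429 + r(21, 8))*(-313 + x) = (-429 + 1/(13 + 21))*(-313 + 119) = (-429 + 1/34)*(-194) = -14585/34*(-194) = 1414745/17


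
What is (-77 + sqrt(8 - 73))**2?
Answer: (77 - I*sqrt(65))**2 ≈ 5864.0 - 1241.6*I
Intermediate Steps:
(-77 + sqrt(8 - 73))**2 = (-77 + sqrt(-65))**2 = (-77 + I*sqrt(65))**2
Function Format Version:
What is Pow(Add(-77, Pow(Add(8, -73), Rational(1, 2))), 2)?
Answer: Pow(Add(77, Mul(-1, I, Pow(65, Rational(1, 2)))), 2) ≈ Add(5864.0, Mul(-1241.6, I))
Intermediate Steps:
Pow(Add(-77, Pow(Add(8, -73), Rational(1, 2))), 2) = Pow(Add(-77, Pow(-65, Rational(1, 2))), 2) = Pow(Add(-77, Mul(I, Pow(65, Rational(1, 2)))), 2)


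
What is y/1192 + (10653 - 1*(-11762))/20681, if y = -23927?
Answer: -468115607/24651752 ≈ -18.989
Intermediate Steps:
y/1192 + (10653 - 1*(-11762))/20681 = -23927/1192 + (10653 - 1*(-11762))/20681 = -23927*1/1192 + (10653 + 11762)*(1/20681) = -23927/1192 + 22415*(1/20681) = -23927/1192 + 22415/20681 = -468115607/24651752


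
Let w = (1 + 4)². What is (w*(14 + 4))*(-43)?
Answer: -19350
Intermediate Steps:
w = 25 (w = 5² = 25)
(w*(14 + 4))*(-43) = (25*(14 + 4))*(-43) = (25*18)*(-43) = 450*(-43) = -19350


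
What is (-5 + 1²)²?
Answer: 16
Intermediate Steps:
(-5 + 1²)² = (-5 + 1)² = (-4)² = 16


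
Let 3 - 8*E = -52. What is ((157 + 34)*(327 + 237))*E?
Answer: 1481205/2 ≈ 7.4060e+5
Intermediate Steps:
E = 55/8 (E = 3/8 - ⅛*(-52) = 3/8 + 13/2 = 55/8 ≈ 6.8750)
((157 + 34)*(327 + 237))*E = ((157 + 34)*(327 + 237))*(55/8) = (191*564)*(55/8) = 107724*(55/8) = 1481205/2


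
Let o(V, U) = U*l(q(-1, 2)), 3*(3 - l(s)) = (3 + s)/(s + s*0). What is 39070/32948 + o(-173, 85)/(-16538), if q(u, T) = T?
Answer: 960107605/817341036 ≈ 1.1747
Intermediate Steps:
l(s) = 3 - (3 + s)/(3*s) (l(s) = 3 - (3 + s)/(3*(s + s*0)) = 3 - (3 + s)/(3*(s + 0)) = 3 - (3 + s)/(3*s))
o(V, U) = 13*U/6 (o(V, U) = U*(8/3 - 1/2) = U*(13/6) = 13*U/6)
39070/32948 + o(-173, 85)/(-16538) = 39070/32948 + ((13/6)*85)/(-16538) = 39070*(1/32948) + (1105/6)*(-1/16538) = 19535/16474 - 1105/99228 = 960107605/817341036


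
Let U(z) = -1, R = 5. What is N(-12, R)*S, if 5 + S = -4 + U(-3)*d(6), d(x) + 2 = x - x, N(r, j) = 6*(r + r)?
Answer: 1008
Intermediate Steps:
N(r, j) = 12*r (N(r, j) = 6*(2*r) = 12*r)
d(x) = -2 (d(x) = -2 + (x - x) = -2 + 0 = -2)
S = -7 (S = -5 + (-4 - 1*(-2)) = -5 + (-4 + 2) = -5 - 2 = -7)
N(-12, R)*S = (12*(-12))*(-7) = -144*(-7) = 1008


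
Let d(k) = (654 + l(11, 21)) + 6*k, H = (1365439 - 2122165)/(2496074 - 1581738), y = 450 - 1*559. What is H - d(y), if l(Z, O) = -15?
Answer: 6479157/457168 ≈ 14.172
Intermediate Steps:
y = -109 (y = 450 - 559 = -109)
H = -378363/457168 (H = -756726/914336 = -756726*1/914336 = -378363/457168 ≈ -0.82762)
d(k) = 639 + 6*k (d(k) = (654 - 15) + 6*k = 639 + 6*k)
H - d(y) = -378363/457168 - (639 + 6*(-109)) = -378363/457168 - (639 - 654) = -378363/457168 - 1*(-15) = -378363/457168 + 15 = 6479157/457168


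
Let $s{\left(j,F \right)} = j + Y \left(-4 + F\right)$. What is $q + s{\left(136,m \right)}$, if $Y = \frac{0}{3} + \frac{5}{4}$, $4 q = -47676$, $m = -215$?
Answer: $- \frac{48227}{4} \approx -12057.0$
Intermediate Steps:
$q = -11919$ ($q = \frac{1}{4} \left(-47676\right) = -11919$)
$Y = \frac{5}{4}$ ($Y = 0 \cdot \frac{1}{3} + 5 \cdot \frac{1}{4} = 0 + \frac{5}{4} = \frac{5}{4} \approx 1.25$)
$s{\left(j,F \right)} = -5 + j + \frac{5 F}{4}$ ($s{\left(j,F \right)} = j + \frac{5 \left(-4 + F\right)}{4} = j + \left(-5 + \frac{5 F}{4}\right) = -5 + j + \frac{5 F}{4}$)
$q + s{\left(136,m \right)} = -11919 + \left(-5 + 136 + \frac{5}{4} \left(-215\right)\right) = -11919 - \frac{551}{4} = - \frac{48227}{4}$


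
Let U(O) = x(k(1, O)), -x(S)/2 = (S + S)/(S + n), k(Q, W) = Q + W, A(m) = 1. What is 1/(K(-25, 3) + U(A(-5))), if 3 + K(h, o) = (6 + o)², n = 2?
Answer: 1/76 ≈ 0.013158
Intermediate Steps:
K(h, o) = -3 + (6 + o)²
x(S) = -4*S/(2 + S) (x(S) = -2*(S + S)/(S + 2) = -2*2*S/(2 + S) = -4*S/(2 + S))
U(O) = -4*(1 + O)/(3 + O) (U(O) = -4*(1 + O)/(2 + (1 + O)) = -4*(1 + O)/(3 + O))
1/(K(-25, 3) + U(A(-5))) = 1/((-3 + (6 + 3)²) + 4*(-1 - 1*1)/(3 + 1)) = 1/((-3 + 9²) + 4*(-1 - 1)/4) = 1/((-3 + 81) + 4*(¼)*(-2)) = 1/(78 - 2) = 1/76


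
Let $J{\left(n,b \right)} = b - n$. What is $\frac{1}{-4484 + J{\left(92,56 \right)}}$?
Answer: $- \frac{1}{4520} \approx -0.00022124$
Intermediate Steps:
$\frac{1}{-4484 + J{\left(92,56 \right)}} = \frac{1}{-4484 + \left(56 - 92\right)} = \frac{1}{-4484 - 36} = \frac{1}{-4520} = - \frac{1}{4520}$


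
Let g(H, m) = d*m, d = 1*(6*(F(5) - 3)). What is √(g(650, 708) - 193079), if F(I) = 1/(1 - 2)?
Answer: I*√210071 ≈ 458.33*I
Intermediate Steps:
F(I) = -1 (F(I) = 1/(-1) = -1)
d = -24 (d = 1*(6*(-1 - 3)) = 1*(6*(-4)) = 1*(-24) = -24)
g(H, m) = -24*m
√(g(650, 708) - 193079) = √(-24*708 - 193079) = √(-16992 - 193079) = √(-210071) = I*√210071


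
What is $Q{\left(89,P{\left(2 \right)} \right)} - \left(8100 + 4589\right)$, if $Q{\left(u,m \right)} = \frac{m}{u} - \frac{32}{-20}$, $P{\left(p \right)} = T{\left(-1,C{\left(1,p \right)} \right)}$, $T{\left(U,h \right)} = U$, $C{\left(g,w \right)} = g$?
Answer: $- \frac{5645898}{445} \approx -12687.0$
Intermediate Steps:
$P{\left(p \right)} = -1$
$Q{\left(u,m \right)} = \frac{8}{5} + \frac{m}{u}$ ($Q{\left(u,m \right)} = \frac{m}{u} - - \frac{8}{5} = \frac{m}{u} + \frac{8}{5} = \frac{8}{5} + \frac{m}{u}$)
$Q{\left(89,P{\left(2 \right)} \right)} - \left(8100 + 4589\right) = \left(\frac{8}{5} - \frac{1}{89}\right) - \left(8100 + 4589\right) = \left(\frac{8}{5} - \frac{1}{89}\right) - 12689 = \frac{707}{445} - 12689 = - \frac{5645898}{445}$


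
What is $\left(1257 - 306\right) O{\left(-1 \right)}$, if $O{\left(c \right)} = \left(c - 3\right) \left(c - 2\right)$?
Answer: $11412$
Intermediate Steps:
$O{\left(c \right)} = \left(-3 + c\right) \left(-2 + c\right)$
$\left(1257 - 306\right) O{\left(-1 \right)} = \left(1257 - 306\right) \left(6 + \left(-1\right)^{2} - -5\right) = \left(1257 - 306\right) \left(6 + 1 + 5\right) = 951 \cdot 12 = 11412$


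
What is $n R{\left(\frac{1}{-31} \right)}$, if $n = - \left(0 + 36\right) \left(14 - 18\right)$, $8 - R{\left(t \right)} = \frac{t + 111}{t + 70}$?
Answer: $\frac{222592}{241} \approx 923.62$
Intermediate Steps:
$R{\left(t \right)} = 8 - \frac{111 + t}{70 + t}$ ($R{\left(t \right)} = 8 - \frac{t + 111}{t + 70} = 8 - \frac{111 + t}{70 + t}$)
$n = 144$ ($n = - 36 \left(-4\right) = \left(-1\right) \left(-144\right) = 144$)
$n R{\left(\frac{1}{-31} \right)} = 144 \frac{449 + \frac{7}{-31}}{70 + \frac{1}{-31}} = 144 \frac{449 + 7 \left(- \frac{1}{31}\right)}{70 - \frac{1}{31}} = 144 \frac{449 - \frac{7}{31}}{\frac{2169}{31}} = 144 \cdot \frac{31}{2169} \cdot \frac{13912}{31} = 144 \cdot \frac{13912}{2169} = \frac{222592}{241}$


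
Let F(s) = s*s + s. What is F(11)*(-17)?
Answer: -2244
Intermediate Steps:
F(s) = s + s² (F(s) = s² + s = s + s²)
F(11)*(-17) = (11*(1 + 11))*(-17) = (11*12)*(-17) = 132*(-17) = -2244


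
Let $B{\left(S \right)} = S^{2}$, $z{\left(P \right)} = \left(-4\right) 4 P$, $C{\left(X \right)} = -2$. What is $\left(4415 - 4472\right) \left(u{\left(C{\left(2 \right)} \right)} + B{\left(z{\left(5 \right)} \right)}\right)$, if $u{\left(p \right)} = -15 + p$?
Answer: $-363831$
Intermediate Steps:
$z{\left(P \right)} = - 16 P$
$\left(4415 - 4472\right) \left(u{\left(C{\left(2 \right)} \right)} + B{\left(z{\left(5 \right)} \right)}\right) = \left(4415 - 4472\right) \left(\left(-15 - 2\right) + \left(\left(-16\right) 5\right)^{2}\right) = - 57 \left(-17 + \left(-80\right)^{2}\right) = - 57 \left(-17 + 6400\right) = \left(-57\right) 6383 = -363831$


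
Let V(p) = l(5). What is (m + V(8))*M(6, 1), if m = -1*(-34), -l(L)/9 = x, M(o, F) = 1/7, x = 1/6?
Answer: 65/14 ≈ 4.6429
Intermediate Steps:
x = 1/6 ≈ 0.16667
M(o, F) = 1/7
l(L) = -3/2 (l(L) = -9*1/6 = -3/2)
V(p) = -3/2
m = 34
(m + V(8))*M(6, 1) = (34 - 3/2)*(1/7) = (65/2)*(1/7) = 65/14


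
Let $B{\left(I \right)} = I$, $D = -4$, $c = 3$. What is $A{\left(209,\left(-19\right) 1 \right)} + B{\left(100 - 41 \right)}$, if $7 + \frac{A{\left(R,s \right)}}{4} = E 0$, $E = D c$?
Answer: $31$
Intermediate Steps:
$E = -12$ ($E = \left(-4\right) 3 = -12$)
$A{\left(R,s \right)} = -28$ ($A{\left(R,s \right)} = -28 + 4 \left(\left(-12\right) 0\right) = -28 + 4 \cdot 0 = -28 + 0 = -28$)
$A{\left(209,\left(-19\right) 1 \right)} + B{\left(100 - 41 \right)} = -28 + \left(100 - 41\right) = -28 + 59 = 31$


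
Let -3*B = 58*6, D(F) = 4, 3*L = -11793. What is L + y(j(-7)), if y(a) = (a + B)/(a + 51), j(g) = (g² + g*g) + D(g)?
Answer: -601457/153 ≈ -3931.1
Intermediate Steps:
L = -3931 (L = (⅓)*(-11793) = -3931)
B = -116 (B = -58*6/3 = -⅓*348 = -116)
j(g) = 4 + 2*g² (j(g) = (g² + g*g) + 4 = (g² + g²) + 4 = 2*g² + 4 = 4 + 2*g²)
y(a) = (-116 + a)/(51 + a) (y(a) = (a - 116)/(a + 51) = (-116 + a)/(51 + a))
L + y(j(-7)) = -3931 + (-116 + (4 + 2*(-7)²))/(51 + (4 + 2*(-7)²)) = -3931 + (-116 + (4 + 2*49))/(51 + (4 + 2*49)) = -3931 + (-116 + (4 + 98))/(51 + (4 + 98)) = -3931 + (-116 + 102)/(51 + 102) = -3931 - 14/153 = -601457/153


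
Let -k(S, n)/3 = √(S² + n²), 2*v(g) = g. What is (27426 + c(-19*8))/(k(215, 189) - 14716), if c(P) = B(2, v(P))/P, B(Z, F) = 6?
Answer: -7668408267/4100639698 + 6253119*√81946/16402558792 ≈ -1.7609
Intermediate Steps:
v(g) = g/2
k(S, n) = -3*√(S² + n²)
c(P) = 6/P
(27426 + c(-19*8))/(k(215, 189) - 14716) = (27426 + 6/((-19*8)))/(-3*√(215² + 189²) - 14716) = (27426 + 6/(-152))/(-3*√(46225 + 35721) - 14716) = (27426 + 6*(-1/152))/(-3*√81946 - 14716) = (27426 - 3/76)/(-14716 - 3*√81946) = 2084373/(76*(-14716 - 3*√81946))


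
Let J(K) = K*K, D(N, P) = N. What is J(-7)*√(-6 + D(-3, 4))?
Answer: 147*I ≈ 147.0*I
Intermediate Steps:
J(K) = K²
J(-7)*√(-6 + D(-3, 4)) = (-7)²*√(-6 - 3) = 49*√(-9) = 49*(3*I) = 147*I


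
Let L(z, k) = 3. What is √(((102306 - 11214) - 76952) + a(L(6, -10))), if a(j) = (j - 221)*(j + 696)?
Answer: 13*I*√818 ≈ 371.81*I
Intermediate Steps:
a(j) = (-221 + j)*(696 + j)
√(((102306 - 11214) - 76952) + a(L(6, -10))) = √(((102306 - 11214) - 76952) + (-153816 + 3² + 475*3)) = √((91092 - 76952) + (-153816 + 9 + 1425)) = √(14140 - 152382) = √(-138242) = 13*I*√818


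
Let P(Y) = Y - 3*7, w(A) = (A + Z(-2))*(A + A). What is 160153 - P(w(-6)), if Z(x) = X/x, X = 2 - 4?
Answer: 160114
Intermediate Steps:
X = -2
Z(x) = -2/x
w(A) = 2*A*(1 + A) (w(A) = (A - 2/(-2))*(A + A) = (A - 2*(-½))*(2*A) = (A + 1)*(2*A) = (1 + A)*(2*A) = 2*A*(1 + A))
P(Y) = -21 + Y (P(Y) = Y - 21 = -21 + Y)
160153 - P(w(-6)) = 160153 - (-21 + 2*(-6)*(1 - 6)) = 160153 - (-21 + 2*(-6)*(-5)) = 160153 - (-21 + 60) = 160153 - 1*39 = 160153 - 39 = 160114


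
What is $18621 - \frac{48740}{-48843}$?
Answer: $\frac{909554243}{48843} \approx 18622.0$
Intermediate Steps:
$18621 - \frac{48740}{-48843} = 18621 - - \frac{48740}{48843} = 18621 + \frac{48740}{48843} = \frac{909554243}{48843}$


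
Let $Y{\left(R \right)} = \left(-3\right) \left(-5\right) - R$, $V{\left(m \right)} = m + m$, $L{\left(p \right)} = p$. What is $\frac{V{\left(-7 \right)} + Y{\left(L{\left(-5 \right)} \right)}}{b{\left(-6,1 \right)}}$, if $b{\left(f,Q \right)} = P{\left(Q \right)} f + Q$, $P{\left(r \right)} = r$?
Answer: $- \frac{6}{5} \approx -1.2$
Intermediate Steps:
$V{\left(m \right)} = 2 m$
$b{\left(f,Q \right)} = Q + Q f$ ($b{\left(f,Q \right)} = Q f + Q = Q + Q f$)
$Y{\left(R \right)} = 15 - R$
$\frac{V{\left(-7 \right)} + Y{\left(L{\left(-5 \right)} \right)}}{b{\left(-6,1 \right)}} = \frac{2 \left(-7\right) + \left(15 - -5\right)}{1 \left(1 - 6\right)} = \frac{-14 + \left(15 + 5\right)}{1 \left(-5\right)} = \frac{-14 + 20}{-5} = 6 \left(- \frac{1}{5}\right) = - \frac{6}{5}$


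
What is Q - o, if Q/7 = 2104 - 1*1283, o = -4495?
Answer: 10242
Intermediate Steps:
Q = 5747 (Q = 7*(2104 - 1*1283) = 7*(2104 - 1283) = 7*821 = 5747)
Q - o = 5747 - 1*(-4495) = 5747 + 4495 = 10242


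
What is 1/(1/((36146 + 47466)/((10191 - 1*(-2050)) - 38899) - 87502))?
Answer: -1166355964/13329 ≈ -87505.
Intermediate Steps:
1/(1/((36146 + 47466)/((10191 - 1*(-2050)) - 38899) - 87502)) = 1/(1/(83612/((10191 + 2050) - 38899) - 87502)) = 1/(1/(83612/(12241 - 38899) - 87502)) = 1/(1/(83612/(-26658) - 87502)) = 1/(1/(83612*(-1/26658) - 87502)) = 1/(1/(-41806/13329 - 87502)) = 1/(1/(-1166355964/13329)) = 1/(-13329/1166355964) = -1166355964/13329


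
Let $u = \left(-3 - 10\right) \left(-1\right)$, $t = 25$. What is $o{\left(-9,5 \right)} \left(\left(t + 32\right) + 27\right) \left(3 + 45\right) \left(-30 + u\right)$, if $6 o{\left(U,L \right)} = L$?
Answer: $-57120$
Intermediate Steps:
$o{\left(U,L \right)} = \frac{L}{6}$
$u = 13$ ($u = \left(-3 - 10\right) \left(-1\right) = \left(-13\right) \left(-1\right) = 13$)
$o{\left(-9,5 \right)} \left(\left(t + 32\right) + 27\right) \left(3 + 45\right) \left(-30 + u\right) = \frac{1}{6} \cdot 5 \left(\left(25 + 32\right) + 27\right) \left(3 + 45\right) \left(-30 + 13\right) = \frac{5 \left(57 + 27\right)}{6} \cdot 48 \left(-17\right) = \frac{5}{6} \cdot 84 \left(-816\right) = 70 \left(-816\right) = -57120$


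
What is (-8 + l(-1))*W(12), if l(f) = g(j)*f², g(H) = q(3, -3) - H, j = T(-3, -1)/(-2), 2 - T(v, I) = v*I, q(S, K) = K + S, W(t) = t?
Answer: -102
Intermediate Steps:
T(v, I) = 2 - I*v (T(v, I) = 2 - v*I = 2 - I*v)
j = ½ (j = (2 - 1*(-1)*(-3))/(-2) = (2 - 3)*(-½) = -1*(-½) = ½ ≈ 0.50000)
g(H) = -H (g(H) = (-3 + 3) - H = 0 - H = -H)
l(f) = -f²/2 (l(f) = (-1*½)*f² = -f²/2)
(-8 + l(-1))*W(12) = (-8 - ½*(-1)²)*12 = (-8 - ½*1)*12 = (-8 - ½)*12 = -17/2*12 = -102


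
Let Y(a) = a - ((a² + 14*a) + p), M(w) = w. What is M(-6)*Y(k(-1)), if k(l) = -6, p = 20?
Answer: -132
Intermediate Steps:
Y(a) = -20 - a² - 13*a (Y(a) = a - ((a² + 14*a) + 20) = a - (20 + a² + 14*a) = a + (-20 - a² - 14*a) = -20 - a² - 13*a)
M(-6)*Y(k(-1)) = -6*(-20 - 1*(-6)² - 13*(-6)) = -6*(-20 - 1*36 + 78) = -6*(-20 - 36 + 78) = -6*22 = -132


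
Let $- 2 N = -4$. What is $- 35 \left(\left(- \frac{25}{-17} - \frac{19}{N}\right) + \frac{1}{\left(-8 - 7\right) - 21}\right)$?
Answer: $\frac{172585}{612} \approx 282.0$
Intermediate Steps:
$N = 2$ ($N = \left(- \frac{1}{2}\right) \left(-4\right) = 2$)
$- 35 \left(\left(- \frac{25}{-17} - \frac{19}{N}\right) + \frac{1}{\left(-8 - 7\right) - 21}\right) = - 35 \left(\left(- \frac{25}{-17} - \frac{19}{2}\right) + \frac{1}{\left(-8 - 7\right) - 21}\right) = - 35 \left(\left(\left(-25\right) \left(- \frac{1}{17}\right) - \frac{19}{2}\right) + \frac{1}{-15 - 21}\right) = - 35 \left(\left(\frac{25}{17} - \frac{19}{2}\right) + \frac{1}{-36}\right) = - 35 \left(- \frac{273}{34} - \frac{1}{36}\right) = \left(-35\right) \left(- \frac{4931}{612}\right) = \frac{172585}{612}$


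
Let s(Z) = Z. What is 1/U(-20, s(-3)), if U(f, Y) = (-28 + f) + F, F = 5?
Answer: -1/43 ≈ -0.023256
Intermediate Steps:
U(f, Y) = -23 + f (U(f, Y) = (-28 + f) + 5 = -23 + f)
1/U(-20, s(-3)) = 1/(-23 - 20) = 1/(-43) = -1/43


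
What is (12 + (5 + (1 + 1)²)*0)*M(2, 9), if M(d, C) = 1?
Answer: 12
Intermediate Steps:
(12 + (5 + (1 + 1)²)*0)*M(2, 9) = (12 + (5 + (1 + 1)²)*0)*1 = (12 + (5 + 2²)*0)*1 = (12 + (5 + 4)*0)*1 = (12 + 9*0)*1 = (12 + 0)*1 = 12*1 = 12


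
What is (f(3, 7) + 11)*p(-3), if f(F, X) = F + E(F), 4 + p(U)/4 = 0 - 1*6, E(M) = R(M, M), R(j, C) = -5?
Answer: -360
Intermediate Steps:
E(M) = -5
p(U) = -40 (p(U) = -16 + 4*(0 - 1*6) = -16 + 4*(0 - 6) = -16 + 4*(-6) = -16 - 24 = -40)
f(F, X) = -5 + F (f(F, X) = F - 5 = -5 + F)
(f(3, 7) + 11)*p(-3) = ((-5 + 3) + 11)*(-40) = (-2 + 11)*(-40) = 9*(-40) = -360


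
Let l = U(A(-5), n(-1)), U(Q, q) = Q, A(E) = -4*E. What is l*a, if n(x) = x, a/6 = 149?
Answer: 17880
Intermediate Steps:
a = 894 (a = 6*149 = 894)
l = 20 (l = -4*(-5) = 20)
l*a = 20*894 = 17880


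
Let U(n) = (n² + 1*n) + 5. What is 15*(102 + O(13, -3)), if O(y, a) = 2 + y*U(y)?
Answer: 38025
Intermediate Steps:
U(n) = 5 + n + n² (U(n) = (n² + n) + 5 = (n + n²) + 5 = 5 + n + n²)
O(y, a) = 2 + y*(5 + y + y²)
15*(102 + O(13, -3)) = 15*(102 + (2 + 13*(5 + 13 + 13²))) = 15*(102 + (2 + 13*(5 + 13 + 169))) = 15*(102 + (2 + 13*187)) = 15*(102 + (2 + 2431)) = 15*(102 + 2433) = 15*2535 = 38025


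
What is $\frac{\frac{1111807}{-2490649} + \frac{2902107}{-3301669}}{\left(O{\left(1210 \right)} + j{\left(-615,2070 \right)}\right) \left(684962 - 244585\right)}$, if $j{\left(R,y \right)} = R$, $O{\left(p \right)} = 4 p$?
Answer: $- \frac{1556992657618}{2185744337186451789475} \approx -7.1234 \cdot 10^{-10}$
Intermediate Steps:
$\frac{\frac{1111807}{-2490649} + \frac{2902107}{-3301669}}{\left(O{\left(1210 \right)} + j{\left(-615,2070 \right)}\right) \left(684962 - 244585\right)} = \frac{\frac{1111807}{-2490649} + \frac{2902107}{-3301669}}{\left(4 \cdot 1210 - 615\right) \left(684962 - 244585\right)} = \frac{1111807 \left(- \frac{1}{2490649}\right) + 2902107 \left(- \frac{1}{3301669}\right)}{\left(4840 - 615\right) \left(684962 - 244585\right)} = \frac{- \frac{1111807}{2490649} - \frac{2902107}{3301669}}{4225 \left(684962 - 244585\right)} = - \frac{1556992657618}{1174756941883 \cdot 4225 \cdot 440377} = - \frac{1556992657618}{1174756941883 \cdot 1860592825} = \left(- \frac{1556992657618}{1174756941883}\right) \frac{1}{1860592825} = - \frac{1556992657618}{2185744337186451789475}$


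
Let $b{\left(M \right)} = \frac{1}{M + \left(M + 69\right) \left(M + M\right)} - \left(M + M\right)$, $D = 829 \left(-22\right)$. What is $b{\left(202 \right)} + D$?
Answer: $- \frac{2044766411}{109686} \approx -18642.0$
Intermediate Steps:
$D = -18238$
$b{\left(M \right)} = \frac{1}{M + 2 M \left(69 + M\right)} - 2 M$ ($b{\left(M \right)} = \frac{1}{M + \left(69 + M\right) 2 M} - 2 M = \frac{1}{M + 2 M \left(69 + M\right)} - 2 M$)
$b{\left(202 \right)} + D = \frac{1 - 278 \cdot 202^{2} - 4 \cdot 202^{3}}{202 \left(139 + 2 \cdot 202\right)} - 18238 = \frac{1 - 11343512 - 32969632}{202 \left(139 + 404\right)} - 18238 = \frac{1 - 11343512 - 32969632}{202 \cdot 543} - 18238 = \frac{1}{202} \cdot \frac{1}{543} \left(-44313143\right) - 18238 = - \frac{44313143}{109686} - 18238 = - \frac{2044766411}{109686}$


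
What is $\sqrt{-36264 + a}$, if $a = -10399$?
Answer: $i \sqrt{46663} \approx 216.02 i$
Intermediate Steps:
$\sqrt{-36264 + a} = \sqrt{-36264 - 10399} = \sqrt{-46663} = i \sqrt{46663}$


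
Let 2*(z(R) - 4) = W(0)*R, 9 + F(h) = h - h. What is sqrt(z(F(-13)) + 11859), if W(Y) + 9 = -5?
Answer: sqrt(11926) ≈ 109.21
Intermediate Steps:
W(Y) = -14 (W(Y) = -9 - 5 = -14)
F(h) = -9 (F(h) = -9 + (h - h) = -9 + 0 = -9)
z(R) = 4 - 7*R (z(R) = 4 + (-14*R)/2 = 4 - 7*R)
sqrt(z(F(-13)) + 11859) = sqrt((4 - 7*(-9)) + 11859) = sqrt((4 + 63) + 11859) = sqrt(67 + 11859) = sqrt(11926)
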